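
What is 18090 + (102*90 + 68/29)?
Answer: 790898/29 ≈ 27272.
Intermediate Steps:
18090 + (102*90 + 68/29) = 18090 + (9180 + 68*(1/29)) = 18090 + (9180 + 68/29) = 18090 + 266288/29 = 790898/29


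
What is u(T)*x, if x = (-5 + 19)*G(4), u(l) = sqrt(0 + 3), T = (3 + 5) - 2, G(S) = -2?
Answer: -28*sqrt(3) ≈ -48.497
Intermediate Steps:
T = 6 (T = 8 - 2 = 6)
u(l) = sqrt(3)
x = -28 (x = (-5 + 19)*(-2) = 14*(-2) = -28)
u(T)*x = sqrt(3)*(-28) = -28*sqrt(3)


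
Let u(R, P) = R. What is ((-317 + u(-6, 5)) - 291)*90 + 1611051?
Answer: 1555791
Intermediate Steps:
((-317 + u(-6, 5)) - 291)*90 + 1611051 = ((-317 - 6) - 291)*90 + 1611051 = (-323 - 291)*90 + 1611051 = -614*90 + 1611051 = -55260 + 1611051 = 1555791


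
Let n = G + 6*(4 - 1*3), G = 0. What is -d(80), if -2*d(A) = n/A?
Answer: 3/80 ≈ 0.037500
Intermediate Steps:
n = 6 (n = 0 + 6*(4 - 1*3) = 0 + 6*(4 - 3) = 0 + 6*1 = 0 + 6 = 6)
d(A) = -3/A
-d(80) = -(-3)/80 = -1*(-3/80) = 3/80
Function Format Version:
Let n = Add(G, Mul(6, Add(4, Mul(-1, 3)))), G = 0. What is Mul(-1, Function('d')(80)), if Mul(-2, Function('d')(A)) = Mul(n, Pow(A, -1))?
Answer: Rational(3, 80) ≈ 0.037500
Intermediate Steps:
n = 6 (n = Add(0, Mul(6, Add(4, Mul(-1, 3)))) = Add(0, Mul(6, Add(4, -3))) = Add(0, Mul(6, 1)) = Add(0, 6) = 6)
Function('d')(A) = Mul(-3, Pow(A, -1)) (Function('d')(A) = Mul(Rational(-1, 2), Mul(6, Pow(A, -1))) = Mul(-3, Pow(A, -1)))
Mul(-1, Function('d')(80)) = Mul(-1, Mul(-3, Pow(80, -1))) = Mul(-1, Mul(-3, Rational(1, 80))) = Mul(-1, Rational(-3, 80)) = Rational(3, 80)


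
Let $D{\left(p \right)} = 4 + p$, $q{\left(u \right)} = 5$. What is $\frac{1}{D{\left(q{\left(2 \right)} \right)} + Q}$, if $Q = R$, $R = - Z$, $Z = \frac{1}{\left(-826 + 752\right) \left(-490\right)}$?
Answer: $\frac{36260}{326339} \approx 0.11111$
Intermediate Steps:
$Z = \frac{1}{36260}$ ($Z = \frac{1}{-74} \left(- \frac{1}{490}\right) = \left(- \frac{1}{74}\right) \left(- \frac{1}{490}\right) = \frac{1}{36260} \approx 2.7579 \cdot 10^{-5}$)
$R = - \frac{1}{36260}$ ($R = \left(-1\right) \frac{1}{36260} = - \frac{1}{36260} \approx -2.7579 \cdot 10^{-5}$)
$Q = - \frac{1}{36260} \approx -2.7579 \cdot 10^{-5}$
$\frac{1}{D{\left(q{\left(2 \right)} \right)} + Q} = \frac{1}{\left(4 + 5\right) - \frac{1}{36260}} = \frac{1}{9 - \frac{1}{36260}} = \frac{1}{\frac{326339}{36260}} = \frac{36260}{326339}$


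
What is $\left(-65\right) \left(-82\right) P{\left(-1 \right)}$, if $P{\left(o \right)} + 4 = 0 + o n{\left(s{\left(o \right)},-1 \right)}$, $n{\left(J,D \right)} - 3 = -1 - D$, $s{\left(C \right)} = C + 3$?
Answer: $-37310$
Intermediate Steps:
$s{\left(C \right)} = 3 + C$
$n{\left(J,D \right)} = 2 - D$ ($n{\left(J,D \right)} = 3 - \left(1 + D\right) = 2 - D$)
$P{\left(o \right)} = -4 + 3 o$ ($P{\left(o \right)} = -4 + \left(0 + o \left(2 - -1\right)\right) = -4 + \left(0 + o \left(2 + 1\right)\right) = -4 + \left(0 + o 3\right) = -4 + \left(0 + 3 o\right) = -4 + 3 o$)
$\left(-65\right) \left(-82\right) P{\left(-1 \right)} = \left(-65\right) \left(-82\right) \left(-4 + 3 \left(-1\right)\right) = 5330 \left(-4 - 3\right) = 5330 \left(-7\right) = -37310$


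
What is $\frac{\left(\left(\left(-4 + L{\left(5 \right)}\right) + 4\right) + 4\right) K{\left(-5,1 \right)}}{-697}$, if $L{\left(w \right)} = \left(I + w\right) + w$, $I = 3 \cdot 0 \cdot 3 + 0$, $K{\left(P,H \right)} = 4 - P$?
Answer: $- \frac{126}{697} \approx -0.18077$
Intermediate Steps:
$I = 0$ ($I = 0 \cdot 3 + 0 = 0 + 0 = 0$)
$L{\left(w \right)} = 2 w$ ($L{\left(w \right)} = \left(0 + w\right) + w = w + w = 2 w$)
$\frac{\left(\left(\left(-4 + L{\left(5 \right)}\right) + 4\right) + 4\right) K{\left(-5,1 \right)}}{-697} = \frac{\left(\left(\left(-4 + 2 \cdot 5\right) + 4\right) + 4\right) \left(4 - -5\right)}{-697} = \left(\left(\left(-4 + 10\right) + 4\right) + 4\right) \left(4 + 5\right) \left(- \frac{1}{697}\right) = \left(\left(6 + 4\right) + 4\right) 9 \left(- \frac{1}{697}\right) = \left(10 + 4\right) 9 \left(- \frac{1}{697}\right) = 14 \cdot 9 \left(- \frac{1}{697}\right) = 126 \left(- \frac{1}{697}\right) = - \frac{126}{697}$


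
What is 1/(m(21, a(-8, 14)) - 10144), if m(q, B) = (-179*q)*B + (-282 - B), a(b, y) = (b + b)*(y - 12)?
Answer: 1/109894 ≈ 9.0997e-6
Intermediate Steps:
a(b, y) = 2*b*(-12 + y) (a(b, y) = (2*b)*(-12 + y) = 2*b*(-12 + y))
m(q, B) = -282 - B - 179*B*q (m(q, B) = -179*B*q + (-282 - B) = -282 - B - 179*B*q)
1/(m(21, a(-8, 14)) - 10144) = 1/((-282 - 2*(-8)*(-12 + 14) - 179*2*(-8)*(-12 + 14)*21) - 10144) = 1/((-282 - 2*(-8)*2 - 179*2*(-8)*2*21) - 10144) = 1/((-282 - 1*(-32) - 179*(-32)*21) - 10144) = 1/((-282 + 32 + 120288) - 10144) = 1/(120038 - 10144) = 1/109894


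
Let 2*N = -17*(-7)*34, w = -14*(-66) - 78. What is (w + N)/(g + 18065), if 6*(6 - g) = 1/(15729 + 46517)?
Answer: 1071502644/6749084795 ≈ 0.15876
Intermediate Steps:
w = 846 (w = 924 - 78 = 846)
g = 2240855/373476 (g = 6 - 1/(6*(15729 + 46517)) = 6 - ⅙/62246 = 6 - ⅙*1/62246 = 6 - 1/373476 = 2240855/373476 ≈ 6.0000)
N = 2023 (N = (-17*(-7)*34)/2 = (119*34)/2 = (½)*4046 = 2023)
(w + N)/(g + 18065) = (846 + 2023)/(2240855/373476 + 18065) = 2869/(6749084795/373476) = 2869*(373476/6749084795) = 1071502644/6749084795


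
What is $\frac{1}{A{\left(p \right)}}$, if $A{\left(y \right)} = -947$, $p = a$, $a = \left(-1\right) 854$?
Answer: $- \frac{1}{947} \approx -0.001056$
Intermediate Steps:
$a = -854$
$p = -854$
$\frac{1}{A{\left(p \right)}} = \frac{1}{-947} = - \frac{1}{947}$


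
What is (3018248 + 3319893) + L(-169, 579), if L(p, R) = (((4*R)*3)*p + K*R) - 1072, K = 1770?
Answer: 6187687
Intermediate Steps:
L(p, R) = -1072 + 1770*R + 12*R*p (L(p, R) = (((4*R)*3)*p + 1770*R) - 1072 = ((12*R)*p + 1770*R) - 1072 = (12*R*p + 1770*R) - 1072 = (1770*R + 12*R*p) - 1072 = -1072 + 1770*R + 12*R*p)
(3018248 + 3319893) + L(-169, 579) = (3018248 + 3319893) + (-1072 + 1770*579 + 12*579*(-169)) = 6338141 + (-1072 + 1024830 - 1174212) = 6338141 - 150454 = 6187687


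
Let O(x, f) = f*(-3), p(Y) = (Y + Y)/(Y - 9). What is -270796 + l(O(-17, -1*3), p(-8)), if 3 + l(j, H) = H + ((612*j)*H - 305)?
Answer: -4520624/17 ≈ -2.6592e+5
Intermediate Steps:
p(Y) = 2*Y/(-9 + Y) (p(Y) = (2*Y)/(-9 + Y) = 2*Y/(-9 + Y))
O(x, f) = -3*f
l(j, H) = -308 + H + 612*H*j (l(j, H) = -3 + (H + ((612*j)*H - 305)) = -3 + (H + (612*H*j - 305)) = -3 + (H + (-305 + 612*H*j)) = -3 + (-305 + H + 612*H*j) = -308 + H + 612*H*j)
-270796 + l(O(-17, -1*3), p(-8)) = -270796 + (-308 + 2*(-8)/(-9 - 8) + 612*(2*(-8)/(-9 - 8))*(-(-3)*3)) = -270796 + (-308 + 2*(-8)/(-17) + 612*(2*(-8)/(-17))*(-3*(-3))) = -270796 + (-308 + 2*(-8)*(-1/17) + 612*(2*(-8)*(-1/17))*9) = -270796 + (-308 + 16/17 + 612*(16/17)*9) = -270796 + (-308 + 16/17 + 5184) = -270796 + 82908/17 = -4520624/17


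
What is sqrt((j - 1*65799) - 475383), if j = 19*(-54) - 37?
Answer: I*sqrt(542245) ≈ 736.37*I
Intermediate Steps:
j = -1063 (j = -1026 - 37 = -1063)
sqrt((j - 1*65799) - 475383) = sqrt((-1063 - 1*65799) - 475383) = sqrt((-1063 - 65799) - 475383) = sqrt(-66862 - 475383) = sqrt(-542245) = I*sqrt(542245)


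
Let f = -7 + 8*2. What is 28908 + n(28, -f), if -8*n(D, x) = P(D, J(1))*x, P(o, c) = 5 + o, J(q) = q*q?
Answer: 231561/8 ≈ 28945.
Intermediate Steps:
f = 9 (f = -7 + 16 = 9)
J(q) = q²
n(D, x) = -x*(5 + D)/8 (n(D, x) = -(5 + D)*x/8 = -x*(5 + D)/8)
28908 + n(28, -f) = 28908 - (-1*9)*(5 + 28)/8 = 28908 - ⅛*(-9)*33 = 28908 + 297/8 = 231561/8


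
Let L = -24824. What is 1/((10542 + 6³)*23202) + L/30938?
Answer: -3098123508323/3861172477404 ≈ -0.80238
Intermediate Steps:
1/((10542 + 6³)*23202) + L/30938 = 1/((10542 + 6³)*23202) - 24824/30938 = (1/23202)/(10542 + 216) - 24824*1/30938 = (1/23202)/10758 - 12412/15469 = (1/10758)*(1/23202) - 12412/15469 = 1/249607116 - 12412/15469 = -3098123508323/3861172477404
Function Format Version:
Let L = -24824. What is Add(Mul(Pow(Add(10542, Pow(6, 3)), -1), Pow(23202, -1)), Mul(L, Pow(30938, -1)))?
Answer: Rational(-3098123508323, 3861172477404) ≈ -0.80238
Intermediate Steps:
Add(Mul(Pow(Add(10542, Pow(6, 3)), -1), Pow(23202, -1)), Mul(L, Pow(30938, -1))) = Add(Mul(Pow(Add(10542, Pow(6, 3)), -1), Pow(23202, -1)), Mul(-24824, Pow(30938, -1))) = Add(Mul(Pow(Add(10542, 216), -1), Rational(1, 23202)), Mul(-24824, Rational(1, 30938))) = Add(Mul(Pow(10758, -1), Rational(1, 23202)), Rational(-12412, 15469)) = Add(Mul(Rational(1, 10758), Rational(1, 23202)), Rational(-12412, 15469)) = Add(Rational(1, 249607116), Rational(-12412, 15469)) = Rational(-3098123508323, 3861172477404)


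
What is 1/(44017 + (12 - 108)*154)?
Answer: 1/29233 ≈ 3.4208e-5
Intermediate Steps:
1/(44017 + (12 - 108)*154) = 1/(44017 - 96*154) = 1/(44017 - 14784) = 1/29233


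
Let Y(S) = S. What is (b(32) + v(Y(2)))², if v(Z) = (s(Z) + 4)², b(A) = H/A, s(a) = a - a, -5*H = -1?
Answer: 6558721/25600 ≈ 256.20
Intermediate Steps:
H = ⅕ (H = -⅕*(-1) = ⅕ ≈ 0.20000)
s(a) = 0
b(A) = 1/(5*A)
v(Z) = 16 (v(Z) = (0 + 4)² = 4² = 16)
(b(32) + v(Y(2)))² = ((⅕)/32 + 16)² = ((⅕)*(1/32) + 16)² = (1/160 + 16)² = (2561/160)² = 6558721/25600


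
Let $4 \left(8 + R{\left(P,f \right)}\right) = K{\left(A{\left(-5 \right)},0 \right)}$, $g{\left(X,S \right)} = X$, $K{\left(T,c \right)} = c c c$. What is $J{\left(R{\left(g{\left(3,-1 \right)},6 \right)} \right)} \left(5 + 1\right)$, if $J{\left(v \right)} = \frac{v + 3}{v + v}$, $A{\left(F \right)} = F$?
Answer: $\frac{15}{8} \approx 1.875$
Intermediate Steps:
$K{\left(T,c \right)} = c^{3}$ ($K{\left(T,c \right)} = c^{2} c = c^{3}$)
$R{\left(P,f \right)} = -8$ ($R{\left(P,f \right)} = -8 + \frac{0^{3}}{4} = -8 + \frac{1}{4} \cdot 0 = -8 + 0 = -8$)
$J{\left(v \right)} = \frac{3 + v}{2 v}$
$J{\left(R{\left(g{\left(3,-1 \right)},6 \right)} \right)} \left(5 + 1\right) = \frac{3 - 8}{2 \left(-8\right)} \left(5 + 1\right) = \frac{1}{2} \left(- \frac{1}{8}\right) \left(-5\right) 6 = \frac{5}{16} \cdot 6 = \frac{15}{8}$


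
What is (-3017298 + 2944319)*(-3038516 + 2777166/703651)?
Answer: 156032900173810250/703651 ≈ 2.2175e+11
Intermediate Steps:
(-3017298 + 2944319)*(-3038516 + 2777166/703651) = -72979*(-3038516 + 2777166*(1/703651)) = -72979*(-3038516 + 2777166/703651) = -72979*(-2138052044750/703651) = 156032900173810250/703651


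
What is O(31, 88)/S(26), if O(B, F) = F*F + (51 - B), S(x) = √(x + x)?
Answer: 3882*√13/13 ≈ 1076.7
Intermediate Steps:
S(x) = √2*√x (S(x) = √(2*x) = √2*√x)
O(B, F) = 51 + F² - B (O(B, F) = F² + (51 - B) = 51 + F² - B)
O(31, 88)/S(26) = (51 + 88² - 1*31)/((√2*√26)) = (51 + 7744 - 31)/((2*√13)) = 7764*(√13/26) = 3882*√13/13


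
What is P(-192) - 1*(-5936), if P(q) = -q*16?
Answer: 9008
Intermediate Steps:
P(q) = -16*q
P(-192) - 1*(-5936) = -16*(-192) - 1*(-5936) = 3072 + 5936 = 9008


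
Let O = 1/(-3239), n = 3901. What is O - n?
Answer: -12635340/3239 ≈ -3901.0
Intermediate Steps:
O = -1/3239 ≈ -0.00030874
O - n = -1/3239 - 1*3901 = -1/3239 - 3901 = -12635340/3239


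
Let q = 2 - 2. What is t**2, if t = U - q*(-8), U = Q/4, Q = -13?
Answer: 169/16 ≈ 10.563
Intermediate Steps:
q = 0
U = -13/4 ≈ -3.2500
t = -13/4 (t = -13/4 - 0*(-8) = -13/4 - 1*0 = -13/4 + 0 = -13/4 ≈ -3.2500)
t**2 = (-13/4)**2 = 169/16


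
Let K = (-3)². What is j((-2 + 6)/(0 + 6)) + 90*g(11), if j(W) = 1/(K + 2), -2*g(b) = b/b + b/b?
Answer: -989/11 ≈ -89.909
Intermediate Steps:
K = 9
g(b) = -1 (g(b) = -(b/b + b/b)/2 = -(1 + 1)/2 = -½*2 = -1)
j(W) = 1/11 (j(W) = 1/(9 + 2) = 1/11)
j((-2 + 6)/(0 + 6)) + 90*g(11) = 1/11 + 90*(-1) = 1/11 - 90 = -989/11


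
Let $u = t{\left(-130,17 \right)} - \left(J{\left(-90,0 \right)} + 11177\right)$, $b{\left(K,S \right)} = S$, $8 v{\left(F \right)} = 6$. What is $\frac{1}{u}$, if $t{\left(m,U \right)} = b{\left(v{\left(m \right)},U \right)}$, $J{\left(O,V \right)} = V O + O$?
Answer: $- \frac{1}{11070} \approx -9.0334 \cdot 10^{-5}$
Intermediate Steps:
$v{\left(F \right)} = \frac{3}{4}$ ($v{\left(F \right)} = \frac{1}{8} \cdot 6 = \frac{3}{4}$)
$J{\left(O,V \right)} = O + O V$ ($J{\left(O,V \right)} = O V + O = O + O V$)
$t{\left(m,U \right)} = U$
$u = -11070$ ($u = 17 - \left(- 90 \left(1 + 0\right) + 11177\right) = 17 - \left(\left(-90\right) 1 + 11177\right) = 17 - \left(-90 + 11177\right) = 17 - 11087 = -11070$)
$\frac{1}{u} = \frac{1}{-11070} = - \frac{1}{11070}$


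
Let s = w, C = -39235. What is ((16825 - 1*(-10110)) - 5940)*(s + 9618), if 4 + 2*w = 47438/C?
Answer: 83374469061/413 ≈ 2.0188e+8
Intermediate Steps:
w = -102189/39235 (w = -2 + (47438/(-39235))/2 = -2 + (47438*(-1/39235))/2 = -2 + (1/2)*(-47438/39235) = -2 - 23719/39235 = -102189/39235 ≈ -2.6045)
s = -102189/39235 ≈ -2.6045
((16825 - 1*(-10110)) - 5940)*(s + 9618) = ((16825 - 1*(-10110)) - 5940)*(-102189/39235 + 9618) = ((16825 + 10110) - 5940)*(377260041/39235) = (26935 - 5940)*(377260041/39235) = 20995*(377260041/39235) = 83374469061/413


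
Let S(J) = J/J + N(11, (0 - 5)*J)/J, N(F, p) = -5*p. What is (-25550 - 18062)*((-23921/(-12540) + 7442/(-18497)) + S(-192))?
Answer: -3661058654269/3052005 ≈ -1.1996e+6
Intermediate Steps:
S(J) = 26 (S(J) = J/J + (-5*(0 - 5)*J)/J = 1 + (-(-25)*J)/J = 1 + (25*J)/J = 1 + 25 = 26)
(-25550 - 18062)*((-23921/(-12540) + 7442/(-18497)) + S(-192)) = (-25550 - 18062)*((-23921/(-12540) + 7442/(-18497)) + 26) = -43612*((-23921*(-1/12540) + 7442*(-1/18497)) + 26) = -43612*((1259/660 - 7442/18497) + 26) = -43612*(18376003/12208020 + 26) = -43612*335784523/12208020 = -3661058654269/3052005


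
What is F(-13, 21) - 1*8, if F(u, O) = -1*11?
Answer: -19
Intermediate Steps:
F(u, O) = -11
F(-13, 21) - 1*8 = -11 - 1*8 = -11 - 8 = -19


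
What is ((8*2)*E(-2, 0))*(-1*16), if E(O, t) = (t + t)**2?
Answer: 0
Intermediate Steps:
E(O, t) = 4*t**2 (E(O, t) = (2*t)**2 = 4*t**2)
((8*2)*E(-2, 0))*(-1*16) = ((8*2)*(4*0**2))*(-1*16) = (16*(4*0))*(-16) = (16*0)*(-16) = 0*(-16) = 0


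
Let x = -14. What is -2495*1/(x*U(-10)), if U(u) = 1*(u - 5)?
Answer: -499/42 ≈ -11.881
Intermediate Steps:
U(u) = -5 + u (U(u) = 1*(-5 + u) = -5 + u)
-2495*1/(x*U(-10)) = -2495*(-1/(14*(-5 - 10))) = -2495/((-15*(-14))) = -2495/210 = -2495*1/210 = -499/42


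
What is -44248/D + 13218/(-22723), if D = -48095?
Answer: 369727594/1092862685 ≈ 0.33831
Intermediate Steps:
-44248/D + 13218/(-22723) = -44248/(-48095) + 13218/(-22723) = -44248*(-1/48095) + 13218*(-1/22723) = 44248/48095 - 13218/22723 = 369727594/1092862685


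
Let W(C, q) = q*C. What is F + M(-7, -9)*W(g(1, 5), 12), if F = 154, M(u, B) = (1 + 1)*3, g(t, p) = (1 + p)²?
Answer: 2746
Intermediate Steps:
W(C, q) = C*q
M(u, B) = 6 (M(u, B) = 2*3 = 6)
F + M(-7, -9)*W(g(1, 5), 12) = 154 + 6*((1 + 5)²*12) = 154 + 6*(6²*12) = 154 + 6*(36*12) = 154 + 6*432 = 154 + 2592 = 2746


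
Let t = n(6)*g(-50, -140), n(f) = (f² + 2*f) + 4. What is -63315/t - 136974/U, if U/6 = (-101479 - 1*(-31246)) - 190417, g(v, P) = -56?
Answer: 91041389/4170400 ≈ 21.830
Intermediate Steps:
n(f) = 4 + f² + 2*f
t = -2912 (t = (4 + 6² + 2*6)*(-56) = (4 + 36 + 12)*(-56) = 52*(-56) = -2912)
U = -1563900 (U = 6*((-101479 - 1*(-31246)) - 190417) = 6*((-101479 + 31246) - 190417) = 6*(-70233 - 190417) = 6*(-260650) = -1563900)
-63315/t - 136974/U = -63315/(-2912) - 136974/(-1563900) = -63315*(-1/2912) - 136974*(-1/1563900) = 9045/416 + 22829/260650 = 91041389/4170400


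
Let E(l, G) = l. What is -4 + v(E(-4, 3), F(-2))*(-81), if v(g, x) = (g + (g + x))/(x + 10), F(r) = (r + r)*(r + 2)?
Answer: 304/5 ≈ 60.800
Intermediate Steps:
F(r) = 2*r*(2 + r) (F(r) = (2*r)*(2 + r) = 2*r*(2 + r))
v(g, x) = (x + 2*g)/(10 + x)
-4 + v(E(-4, 3), F(-2))*(-81) = -4 + ((2*(-2)*(2 - 2) + 2*(-4))/(10 + 2*(-2)*(2 - 2)))*(-81) = -4 + ((2*(-2)*0 - 8)/(10 + 2*(-2)*0))*(-81) = -4 + ((0 - 8)/(10 + 0))*(-81) = -4 + (-8/10)*(-81) = -4 + ((1/10)*(-8))*(-81) = -4 - 4/5*(-81) = -4 + 324/5 = 304/5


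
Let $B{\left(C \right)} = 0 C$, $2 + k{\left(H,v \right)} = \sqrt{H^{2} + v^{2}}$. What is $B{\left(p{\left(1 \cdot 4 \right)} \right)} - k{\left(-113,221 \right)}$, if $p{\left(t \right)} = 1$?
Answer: $2 - \sqrt{61610} \approx -246.21$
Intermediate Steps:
$k{\left(H,v \right)} = -2 + \sqrt{H^{2} + v^{2}}$
$B{\left(C \right)} = 0$
$B{\left(p{\left(1 \cdot 4 \right)} \right)} - k{\left(-113,221 \right)} = 0 - \left(-2 + \sqrt{\left(-113\right)^{2} + 221^{2}}\right) = 0 - \left(-2 + \sqrt{12769 + 48841}\right) = 0 - \left(-2 + \sqrt{61610}\right) = 0 + \left(2 - \sqrt{61610}\right) = 2 - \sqrt{61610}$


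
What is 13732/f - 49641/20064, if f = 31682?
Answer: -216201219/105944608 ≈ -2.0407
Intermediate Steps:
13732/f - 49641/20064 = 13732/31682 - 49641/20064 = 13732*(1/31682) - 49641*1/20064 = 6866/15841 - 16547/6688 = -216201219/105944608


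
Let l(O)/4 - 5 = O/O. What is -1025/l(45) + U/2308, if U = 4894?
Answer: -562061/13848 ≈ -40.588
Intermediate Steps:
l(O) = 24 (l(O) = 20 + 4*(O/O) = 20 + 4*1 = 20 + 4 = 24)
-1025/l(45) + U/2308 = -1025/24 + 4894/2308 = -1025*1/24 + 4894*(1/2308) = -1025/24 + 2447/1154 = -562061/13848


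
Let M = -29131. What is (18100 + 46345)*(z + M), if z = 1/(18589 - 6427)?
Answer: -22832297737345/12162 ≈ -1.8773e+9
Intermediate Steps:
z = 1/12162 ≈ 8.2223e-5
(18100 + 46345)*(z + M) = (18100 + 46345)*(1/12162 - 29131) = 64445*(-354291221/12162) = -22832297737345/12162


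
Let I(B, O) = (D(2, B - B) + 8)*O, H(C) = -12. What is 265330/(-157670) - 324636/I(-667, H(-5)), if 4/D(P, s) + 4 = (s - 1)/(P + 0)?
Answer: 3837203747/1009088 ≈ 3802.6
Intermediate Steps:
D(P, s) = 4/(-4 + (-1 + s)/P) (D(P, s) = 4/(-4 + (s - 1)/(P + 0)) = 4/(-4 + (-1 + s)/P))
I(B, O) = 64*O/9 (I(B, O) = (4*2/(-1 + (B - B) - 4*2) + 8)*O = (4*2/(-1 + 0 - 8) + 8)*O = (4*2/(-9) + 8)*O = (4*2*(-⅑) + 8)*O = (-8/9 + 8)*O = 64*O/9)
265330/(-157670) - 324636/I(-667, H(-5)) = 265330/(-157670) - 324636/((64/9)*(-12)) = 265330*(-1/157670) - 324636/(-256/3) = -26533/15767 - 324636*(-3/256) = -26533/15767 + 243477/64 = 3837203747/1009088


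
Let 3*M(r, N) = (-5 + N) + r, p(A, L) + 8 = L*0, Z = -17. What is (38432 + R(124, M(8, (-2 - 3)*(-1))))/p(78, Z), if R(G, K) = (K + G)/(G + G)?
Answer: -7148447/1488 ≈ -4804.1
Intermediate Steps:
p(A, L) = -8 (p(A, L) = -8 + L*0 = -8 + 0 = -8)
M(r, N) = -5/3 + N/3 + r/3 (M(r, N) = ((-5 + N) + r)/3 = (-5 + N + r)/3 = -5/3 + N/3 + r/3)
R(G, K) = (G + K)/(2*G) (R(G, K) = (G + K)/((2*G)) = (G + K)*(1/(2*G)) = (G + K)/(2*G))
(38432 + R(124, M(8, (-2 - 3)*(-1))))/p(78, Z) = (38432 + (1/2)*(124 + (-5/3 + ((-2 - 3)*(-1))/3 + (1/3)*8))/124)/(-8) = (38432 + (1/2)*(1/124)*(124 + (-5/3 + (-5*(-1))/3 + 8/3)))*(-1/8) = (38432 + (1/2)*(1/124)*(124 + (-5/3 + (1/3)*5 + 8/3)))*(-1/8) = (38432 + (1/2)*(1/124)*(124 + (-5/3 + 5/3 + 8/3)))*(-1/8) = (38432 + (1/2)*(1/124)*(124 + 8/3))*(-1/8) = (38432 + (1/2)*(1/124)*(380/3))*(-1/8) = (38432 + 95/186)*(-1/8) = (7148447/186)*(-1/8) = -7148447/1488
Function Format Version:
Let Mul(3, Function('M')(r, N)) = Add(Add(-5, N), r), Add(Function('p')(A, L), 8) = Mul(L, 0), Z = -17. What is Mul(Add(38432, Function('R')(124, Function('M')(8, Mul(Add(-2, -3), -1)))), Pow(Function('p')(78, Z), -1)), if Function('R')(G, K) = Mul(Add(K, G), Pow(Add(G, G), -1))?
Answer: Rational(-7148447, 1488) ≈ -4804.1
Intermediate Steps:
Function('p')(A, L) = -8 (Function('p')(A, L) = Add(-8, Mul(L, 0)) = Add(-8, 0) = -8)
Function('M')(r, N) = Add(Rational(-5, 3), Mul(Rational(1, 3), N), Mul(Rational(1, 3), r)) (Function('M')(r, N) = Mul(Rational(1, 3), Add(Add(-5, N), r)) = Mul(Rational(1, 3), Add(-5, N, r)) = Add(Rational(-5, 3), Mul(Rational(1, 3), N), Mul(Rational(1, 3), r)))
Function('R')(G, K) = Mul(Rational(1, 2), Pow(G, -1), Add(G, K)) (Function('R')(G, K) = Mul(Add(G, K), Pow(Mul(2, G), -1)) = Mul(Add(G, K), Mul(Rational(1, 2), Pow(G, -1))) = Mul(Rational(1, 2), Pow(G, -1), Add(G, K)))
Mul(Add(38432, Function('R')(124, Function('M')(8, Mul(Add(-2, -3), -1)))), Pow(Function('p')(78, Z), -1)) = Mul(Add(38432, Mul(Rational(1, 2), Pow(124, -1), Add(124, Add(Rational(-5, 3), Mul(Rational(1, 3), Mul(Add(-2, -3), -1)), Mul(Rational(1, 3), 8))))), Pow(-8, -1)) = Mul(Add(38432, Mul(Rational(1, 2), Rational(1, 124), Add(124, Add(Rational(-5, 3), Mul(Rational(1, 3), Mul(-5, -1)), Rational(8, 3))))), Rational(-1, 8)) = Mul(Add(38432, Mul(Rational(1, 2), Rational(1, 124), Add(124, Add(Rational(-5, 3), Mul(Rational(1, 3), 5), Rational(8, 3))))), Rational(-1, 8)) = Mul(Add(38432, Mul(Rational(1, 2), Rational(1, 124), Add(124, Add(Rational(-5, 3), Rational(5, 3), Rational(8, 3))))), Rational(-1, 8)) = Mul(Add(38432, Mul(Rational(1, 2), Rational(1, 124), Add(124, Rational(8, 3)))), Rational(-1, 8)) = Mul(Add(38432, Mul(Rational(1, 2), Rational(1, 124), Rational(380, 3))), Rational(-1, 8)) = Mul(Add(38432, Rational(95, 186)), Rational(-1, 8)) = Mul(Rational(7148447, 186), Rational(-1, 8)) = Rational(-7148447, 1488)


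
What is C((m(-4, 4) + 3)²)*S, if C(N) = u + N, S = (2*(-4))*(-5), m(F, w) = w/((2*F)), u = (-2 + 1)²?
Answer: 290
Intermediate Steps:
u = 1 (u = (-1)² = 1)
m(F, w) = w/(2*F) (m(F, w) = w*(1/(2*F)) = w/(2*F))
S = 40 (S = -8*(-5) = 40)
C(N) = 1 + N
C((m(-4, 4) + 3)²)*S = (1 + ((½)*4/(-4) + 3)²)*40 = (1 + ((½)*4*(-¼) + 3)²)*40 = (1 + (-½ + 3)²)*40 = (1 + (5/2)²)*40 = (1 + 25/4)*40 = (29/4)*40 = 290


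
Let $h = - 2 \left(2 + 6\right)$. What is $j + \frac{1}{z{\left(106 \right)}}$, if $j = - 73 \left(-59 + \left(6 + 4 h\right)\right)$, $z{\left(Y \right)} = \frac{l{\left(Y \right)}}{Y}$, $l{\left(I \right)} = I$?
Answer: $8542$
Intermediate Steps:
$h = -16$ ($h = \left(-2\right) 8 = -16$)
$z{\left(Y \right)} = 1$ ($z{\left(Y \right)} = \frac{Y}{Y} = 1$)
$j = 8541$ ($j = - 73 \left(-59 + \left(6 + 4 \left(-16\right)\right)\right) = - 73 \left(-59 + \left(6 - 64\right)\right) = - 73 \left(-59 - 58\right) = \left(-73\right) \left(-117\right) = 8541$)
$j + \frac{1}{z{\left(106 \right)}} = 8541 + 1^{-1} = 8541 + 1 = 8542$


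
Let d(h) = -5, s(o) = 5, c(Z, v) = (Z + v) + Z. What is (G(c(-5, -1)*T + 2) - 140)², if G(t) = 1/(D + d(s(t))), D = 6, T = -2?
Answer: 19321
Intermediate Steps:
c(Z, v) = v + 2*Z
G(t) = 1 (G(t) = 1/(6 - 5) = 1/1 = 1)
(G(c(-5, -1)*T + 2) - 140)² = (1 - 140)² = (-139)² = 19321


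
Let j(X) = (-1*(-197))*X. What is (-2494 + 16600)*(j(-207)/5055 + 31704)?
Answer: 753368268582/1685 ≈ 4.4710e+8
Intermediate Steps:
j(X) = 197*X
(-2494 + 16600)*(j(-207)/5055 + 31704) = (-2494 + 16600)*((197*(-207))/5055 + 31704) = 14106*(-40779*1/5055 + 31704) = 14106*(-13593/1685 + 31704) = 14106*(53407647/1685) = 753368268582/1685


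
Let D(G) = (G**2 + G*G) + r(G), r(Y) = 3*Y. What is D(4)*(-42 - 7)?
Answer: -2156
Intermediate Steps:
D(G) = 2*G**2 + 3*G (D(G) = (G**2 + G*G) + 3*G = (G**2 + G**2) + 3*G = 2*G**2 + 3*G)
D(4)*(-42 - 7) = (4*(3 + 2*4))*(-42 - 7) = (4*(3 + 8))*(-49) = (4*11)*(-49) = 44*(-49) = -2156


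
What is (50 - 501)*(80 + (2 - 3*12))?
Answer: -20746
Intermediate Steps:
(50 - 501)*(80 + (2 - 3*12)) = -451*(80 + (2 - 36)) = -451*(80 - 34) = -451*46 = -20746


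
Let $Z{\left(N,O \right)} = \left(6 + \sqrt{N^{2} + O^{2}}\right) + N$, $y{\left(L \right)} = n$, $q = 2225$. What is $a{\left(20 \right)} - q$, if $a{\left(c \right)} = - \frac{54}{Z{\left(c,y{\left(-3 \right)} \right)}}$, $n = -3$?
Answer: $- \frac{198493}{89} + \frac{18 \sqrt{409}}{89} \approx -2226.2$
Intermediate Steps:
$y{\left(L \right)} = -3$
$Z{\left(N,O \right)} = 6 + N + \sqrt{N^{2} + O^{2}}$
$a{\left(c \right)} = - \frac{54}{6 + c + \sqrt{9 + c^{2}}}$ ($a{\left(c \right)} = - \frac{54}{6 + c + \sqrt{c^{2} + \left(-3\right)^{2}}} = - \frac{54}{6 + c + \sqrt{c^{2} + 9}} = - \frac{54}{6 + c + \sqrt{9 + c^{2}}}$)
$a{\left(20 \right)} - q = - \frac{54}{6 + 20 + \sqrt{9 + 20^{2}}} - 2225 = - \frac{54}{6 + 20 + \sqrt{9 + 400}} - 2225 = - \frac{54}{6 + 20 + \sqrt{409}} - 2225 = - \frac{54}{26 + \sqrt{409}} - 2225 = -2225 - \frac{54}{26 + \sqrt{409}}$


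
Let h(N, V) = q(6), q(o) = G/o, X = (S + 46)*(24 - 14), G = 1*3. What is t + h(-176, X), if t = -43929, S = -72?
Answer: -87857/2 ≈ -43929.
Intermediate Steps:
G = 3
X = -260 (X = (-72 + 46)*(24 - 14) = -26*10 = -260)
q(o) = 3/o
h(N, V) = 1/2 (h(N, V) = 3/6 = 3*(1/6) = 1/2)
t + h(-176, X) = -43929 + 1/2 = -87857/2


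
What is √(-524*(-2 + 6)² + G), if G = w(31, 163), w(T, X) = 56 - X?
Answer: I*√8491 ≈ 92.147*I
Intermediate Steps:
G = -107 (G = 56 - 1*163 = 56 - 163 = -107)
√(-524*(-2 + 6)² + G) = √(-524*(-2 + 6)² - 107) = √(-524*4² - 107) = √(-524*16 - 107) = √(-8384 - 107) = √(-8491) = I*√8491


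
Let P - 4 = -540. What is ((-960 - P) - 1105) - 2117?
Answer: -3646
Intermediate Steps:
P = -536 (P = 4 - 540 = -536)
((-960 - P) - 1105) - 2117 = ((-960 - 1*(-536)) - 1105) - 2117 = ((-960 + 536) - 1105) - 2117 = (-424 - 1105) - 2117 = -1529 - 2117 = -3646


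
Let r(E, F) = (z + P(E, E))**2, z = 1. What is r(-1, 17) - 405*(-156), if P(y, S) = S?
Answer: 63180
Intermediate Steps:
r(E, F) = (1 + E)**2
r(-1, 17) - 405*(-156) = (1 - 1)**2 - 405*(-156) = 0**2 + 63180 = 0 + 63180 = 63180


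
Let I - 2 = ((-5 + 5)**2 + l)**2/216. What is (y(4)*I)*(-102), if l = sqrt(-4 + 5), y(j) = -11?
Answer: 80971/36 ≈ 2249.2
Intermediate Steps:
l = 1 (l = sqrt(1) = 1)
I = 433/216 (I = 2 + ((-5 + 5)**2 + 1)**2/216 = 2 + (0**2 + 1)**2*(1/216) = 2 + (0 + 1)**2*(1/216) = 2 + 1**2*(1/216) = 2 + 1*(1/216) = 2 + 1/216 = 433/216 ≈ 2.0046)
(y(4)*I)*(-102) = -11*433/216*(-102) = -4763/216*(-102) = 80971/36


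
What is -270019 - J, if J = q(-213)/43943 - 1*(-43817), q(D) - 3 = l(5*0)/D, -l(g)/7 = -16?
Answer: -2937460709651/9359859 ≈ -3.1384e+5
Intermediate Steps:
l(g) = 112 (l(g) = -7*(-16) = 112)
q(D) = 3 + 112/D
J = 410120942330/9359859 (J = (3 + 112/(-213))/43943 - 1*(-43817) = (3 + 112*(-1/213))*(1/43943) + 43817 = (3 - 112/213)*(1/43943) + 43817 = (527/213)*(1/43943) + 43817 = 527/9359859 + 43817 = 410120942330/9359859 ≈ 43817.)
-270019 - J = -270019 - 1*410120942330/9359859 = -270019 - 410120942330/9359859 = -2937460709651/9359859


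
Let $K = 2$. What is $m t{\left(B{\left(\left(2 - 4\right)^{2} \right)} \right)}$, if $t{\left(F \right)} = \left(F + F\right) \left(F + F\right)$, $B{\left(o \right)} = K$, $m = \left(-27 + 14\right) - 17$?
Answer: $-480$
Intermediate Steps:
$m = -30$ ($m = -13 - 17 = -30$)
$B{\left(o \right)} = 2$
$t{\left(F \right)} = 4 F^{2}$ ($t{\left(F \right)} = 2 F 2 F = 4 F^{2}$)
$m t{\left(B{\left(\left(2 - 4\right)^{2} \right)} \right)} = - 30 \cdot 4 \cdot 2^{2} = - 30 \cdot 4 \cdot 4 = \left(-30\right) 16 = -480$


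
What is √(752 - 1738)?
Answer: I*√986 ≈ 31.401*I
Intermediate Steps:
√(752 - 1738) = √(-986) = I*√986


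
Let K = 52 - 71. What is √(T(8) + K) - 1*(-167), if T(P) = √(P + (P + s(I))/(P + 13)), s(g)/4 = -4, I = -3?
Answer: 167 + √(-8379 + 84*√210)/21 ≈ 167.0 + 4.0299*I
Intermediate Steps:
s(g) = -16 (s(g) = 4*(-4) = -16)
K = -19
T(P) = √(P + (-16 + P)/(13 + P)) (T(P) = √(P + (P - 16)/(P + 13)) = √(P + (-16 + P)/(13 + P)))
√(T(8) + K) - 1*(-167) = √(√((-16 + 8 + 8*(13 + 8))/(13 + 8)) - 19) - 1*(-167) = √(√((-16 + 8 + 8*21)/21) - 19) + 167 = √(√((-16 + 8 + 168)/21) - 19) + 167 = √(√((1/21)*160) - 19) + 167 = √(√(160/21) - 19) + 167 = √(4*√210/21 - 19) + 167 = √(-19 + 4*√210/21) + 167 = 167 + √(-19 + 4*√210/21)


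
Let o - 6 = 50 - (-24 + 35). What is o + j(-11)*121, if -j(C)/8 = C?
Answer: 10693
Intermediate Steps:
j(C) = -8*C
o = 45 (o = 6 + (50 - (-24 + 35)) = 6 + (50 - 1*11) = 6 + (50 - 11) = 6 + 39 = 45)
o + j(-11)*121 = 45 - 8*(-11)*121 = 45 + 88*121 = 45 + 10648 = 10693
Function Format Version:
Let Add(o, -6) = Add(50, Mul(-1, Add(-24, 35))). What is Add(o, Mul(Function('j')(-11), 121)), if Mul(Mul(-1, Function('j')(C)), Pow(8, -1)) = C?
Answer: 10693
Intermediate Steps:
Function('j')(C) = Mul(-8, C)
o = 45 (o = Add(6, Add(50, Mul(-1, Add(-24, 35)))) = Add(6, Add(50, Mul(-1, 11))) = Add(6, Add(50, -11)) = Add(6, 39) = 45)
Add(o, Mul(Function('j')(-11), 121)) = Add(45, Mul(Mul(-8, -11), 121)) = Add(45, Mul(88, 121)) = Add(45, 10648) = 10693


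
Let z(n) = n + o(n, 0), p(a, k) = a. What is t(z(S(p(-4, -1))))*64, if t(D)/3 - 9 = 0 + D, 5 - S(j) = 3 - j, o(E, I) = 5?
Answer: 2304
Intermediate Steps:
S(j) = 2 + j (S(j) = 5 - (3 - j) = 5 + (-3 + j) = 2 + j)
z(n) = 5 + n (z(n) = n + 5 = 5 + n)
t(D) = 27 + 3*D (t(D) = 27 + 3*(0 + D) = 27 + 3*D)
t(z(S(p(-4, -1))))*64 = (27 + 3*(5 + (2 - 4)))*64 = (27 + 3*(5 - 2))*64 = (27 + 3*3)*64 = (27 + 9)*64 = 36*64 = 2304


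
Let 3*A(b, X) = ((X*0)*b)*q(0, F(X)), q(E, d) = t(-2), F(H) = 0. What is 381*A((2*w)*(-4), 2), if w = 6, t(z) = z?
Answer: 0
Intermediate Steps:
q(E, d) = -2
A(b, X) = 0 (A(b, X) = (((X*0)*b)*(-2))/3 = ((0*b)*(-2))/3 = (0*(-2))/3 = (⅓)*0 = 0)
381*A((2*w)*(-4), 2) = 381*0 = 0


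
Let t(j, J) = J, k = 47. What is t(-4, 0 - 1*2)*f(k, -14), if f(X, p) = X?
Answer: -94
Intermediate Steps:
t(-4, 0 - 1*2)*f(k, -14) = (0 - 1*2)*47 = (0 - 2)*47 = -2*47 = -94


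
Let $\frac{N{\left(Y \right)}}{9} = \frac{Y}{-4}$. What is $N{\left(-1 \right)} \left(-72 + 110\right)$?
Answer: $\frac{171}{2} \approx 85.5$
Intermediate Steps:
$N{\left(Y \right)} = - \frac{9 Y}{4}$ ($N{\left(Y \right)} = 9 \frac{Y}{-4} = 9 Y \left(- \frac{1}{4}\right) = 9 \left(- \frac{Y}{4}\right) = - \frac{9 Y}{4}$)
$N{\left(-1 \right)} \left(-72 + 110\right) = \left(- \frac{9}{4}\right) \left(-1\right) \left(-72 + 110\right) = \frac{9}{4} \cdot 38 = \frac{171}{2}$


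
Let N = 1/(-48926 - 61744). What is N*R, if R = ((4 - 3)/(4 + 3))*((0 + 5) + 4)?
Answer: -3/258230 ≈ -1.1618e-5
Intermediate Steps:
N = -1/110670 (N = 1/(-110670) = -1/110670 ≈ -9.0359e-6)
R = 9/7 (R = (1/7)*(5 + 4) = (1*(⅐))*9 = (⅐)*9 = 9/7 ≈ 1.2857)
N*R = -1/110670*9/7 = -3/258230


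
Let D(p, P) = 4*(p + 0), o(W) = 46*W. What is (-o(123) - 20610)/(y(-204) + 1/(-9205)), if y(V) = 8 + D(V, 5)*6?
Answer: 241796940/44994041 ≈ 5.3740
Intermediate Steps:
D(p, P) = 4*p
y(V) = 8 + 24*V (y(V) = 8 + (4*V)*6 = 8 + 24*V)
(-o(123) - 20610)/(y(-204) + 1/(-9205)) = (-46*123 - 20610)/((8 + 24*(-204)) + 1/(-9205)) = (-1*5658 - 20610)/((8 - 4896) - 1/9205) = (-5658 - 20610)/(-4888 - 1/9205) = -26268/(-44994041/9205) = -26268*(-9205/44994041) = 241796940/44994041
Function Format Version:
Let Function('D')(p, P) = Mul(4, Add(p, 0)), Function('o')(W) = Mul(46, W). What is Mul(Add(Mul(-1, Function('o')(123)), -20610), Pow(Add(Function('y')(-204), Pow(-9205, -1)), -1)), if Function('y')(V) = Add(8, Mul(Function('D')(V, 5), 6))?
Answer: Rational(241796940, 44994041) ≈ 5.3740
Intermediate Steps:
Function('D')(p, P) = Mul(4, p)
Function('y')(V) = Add(8, Mul(24, V)) (Function('y')(V) = Add(8, Mul(Mul(4, V), 6)) = Add(8, Mul(24, V)))
Mul(Add(Mul(-1, Function('o')(123)), -20610), Pow(Add(Function('y')(-204), Pow(-9205, -1)), -1)) = Mul(Add(Mul(-1, Mul(46, 123)), -20610), Pow(Add(Add(8, Mul(24, -204)), Pow(-9205, -1)), -1)) = Mul(Add(Mul(-1, 5658), -20610), Pow(Add(Add(8, -4896), Rational(-1, 9205)), -1)) = Mul(Add(-5658, -20610), Pow(Add(-4888, Rational(-1, 9205)), -1)) = Mul(-26268, Pow(Rational(-44994041, 9205), -1)) = Mul(-26268, Rational(-9205, 44994041)) = Rational(241796940, 44994041)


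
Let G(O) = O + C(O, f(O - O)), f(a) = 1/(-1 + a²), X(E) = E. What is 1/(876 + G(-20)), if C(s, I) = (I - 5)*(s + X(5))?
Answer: 1/946 ≈ 0.0010571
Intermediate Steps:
C(s, I) = (-5 + I)*(5 + s) (C(s, I) = (I - 5)*(s + 5) = (-5 + I)*(5 + s))
G(O) = -30 - 5*O (G(O) = O + (-25 - 5*O + 5/(-1 + (O - O)²) + O/(-1 + (O - O)²)) = O + (-25 - 5*O + 5/(-1 + 0²) + O/(-1 + 0²)) = O + (-25 - 5*O + 5/(-1 + 0) + O/(-1 + 0)) = O + (-25 - 5*O + 5/(-1) + O/(-1)) = O + (-25 - 5*O + 5*(-1) - O) = O + (-25 - 5*O - 5 - O) = O + (-30 - 6*O) = -30 - 5*O)
1/(876 + G(-20)) = 1/(876 + (-30 - 5*(-20))) = 1/(876 + (-30 + 100)) = 1/(876 + 70) = 1/946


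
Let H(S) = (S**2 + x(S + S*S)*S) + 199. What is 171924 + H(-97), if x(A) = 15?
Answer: 180077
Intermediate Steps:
H(S) = 199 + S**2 + 15*S (H(S) = (S**2 + 15*S) + 199 = 199 + S**2 + 15*S)
171924 + H(-97) = 171924 + (199 + (-97)**2 + 15*(-97)) = 171924 + (199 + 9409 - 1455) = 171924 + 8153 = 180077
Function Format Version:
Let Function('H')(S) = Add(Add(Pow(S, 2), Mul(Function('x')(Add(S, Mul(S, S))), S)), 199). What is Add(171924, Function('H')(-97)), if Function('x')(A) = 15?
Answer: 180077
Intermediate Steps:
Function('H')(S) = Add(199, Pow(S, 2), Mul(15, S)) (Function('H')(S) = Add(Add(Pow(S, 2), Mul(15, S)), 199) = Add(199, Pow(S, 2), Mul(15, S)))
Add(171924, Function('H')(-97)) = Add(171924, Add(199, Pow(-97, 2), Mul(15, -97))) = Add(171924, Add(199, 9409, -1455)) = Add(171924, 8153) = 180077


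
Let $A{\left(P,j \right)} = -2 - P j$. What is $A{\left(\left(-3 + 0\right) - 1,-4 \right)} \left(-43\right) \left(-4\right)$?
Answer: $-3096$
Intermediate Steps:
$A{\left(P,j \right)} = -2 - P j$
$A{\left(\left(-3 + 0\right) - 1,-4 \right)} \left(-43\right) \left(-4\right) = \left(-2 - \left(\left(-3 + 0\right) - 1\right) \left(-4\right)\right) \left(-43\right) \left(-4\right) = \left(-2 - \left(-3 - 1\right) \left(-4\right)\right) \left(-43\right) \left(-4\right) = \left(-2 - \left(-4\right) \left(-4\right)\right) \left(-43\right) \left(-4\right) = \left(-2 - 16\right) \left(-43\right) \left(-4\right) = \left(-18\right) \left(-43\right) \left(-4\right) = 774 \left(-4\right) = -3096$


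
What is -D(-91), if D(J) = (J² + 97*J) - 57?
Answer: 603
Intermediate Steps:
D(J) = -57 + J² + 97*J
-D(-91) = -(-57 + (-91)² + 97*(-91)) = -(-57 + 8281 - 8827) = -1*(-603) = 603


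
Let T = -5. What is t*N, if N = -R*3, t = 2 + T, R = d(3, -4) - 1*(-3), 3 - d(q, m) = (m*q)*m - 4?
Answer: -342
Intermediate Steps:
d(q, m) = 7 - q*m**2 (d(q, m) = 3 - ((m*q)*m - 4) = 3 - (q*m**2 - 4) = 3 - (-4 + q*m**2) = 3 + (4 - q*m**2) = 7 - q*m**2)
R = -38 (R = (7 - 1*3*(-4)**2) - 1*(-3) = (7 - 1*3*16) + 3 = (7 - 48) + 3 = -41 + 3 = -38)
t = -3 (t = 2 - 5 = -3)
N = 114 (N = -1*(-38)*3 = 38*3 = 114)
t*N = -3*114 = -342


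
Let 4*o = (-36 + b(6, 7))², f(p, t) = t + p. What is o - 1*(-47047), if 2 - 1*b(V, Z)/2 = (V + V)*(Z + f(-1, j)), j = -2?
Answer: 51143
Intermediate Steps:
f(p, t) = p + t
b(V, Z) = 4 - 4*V*(-3 + Z) (b(V, Z) = 4 - 2*(V + V)*(Z + (-1 - 2)) = 4 - 2*2*V*(Z - 3) = 4 - 2*2*V*(-3 + Z) = 4 - 4*V*(-3 + Z))
o = 4096 (o = (-36 + (4 + 12*6 - 4*6*7))²/4 = (-36 + (4 + 72 - 168))²/4 = (-36 - 92)²/4 = (¼)*(-128)² = (¼)*16384 = 4096)
o - 1*(-47047) = 4096 - 1*(-47047) = 4096 + 47047 = 51143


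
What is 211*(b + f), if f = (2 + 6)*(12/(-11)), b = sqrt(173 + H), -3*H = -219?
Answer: -20256/11 + 211*sqrt(246) ≈ 1468.0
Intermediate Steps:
H = 73 (H = -1/3*(-219) = 73)
b = sqrt(246) (b = sqrt(173 + 73) = sqrt(246) ≈ 15.684)
f = -96/11 (f = 8*(12*(-1/11)) = 8*(-12/11) = -96/11 ≈ -8.7273)
211*(b + f) = 211*(sqrt(246) - 96/11) = 211*(-96/11 + sqrt(246)) = -20256/11 + 211*sqrt(246)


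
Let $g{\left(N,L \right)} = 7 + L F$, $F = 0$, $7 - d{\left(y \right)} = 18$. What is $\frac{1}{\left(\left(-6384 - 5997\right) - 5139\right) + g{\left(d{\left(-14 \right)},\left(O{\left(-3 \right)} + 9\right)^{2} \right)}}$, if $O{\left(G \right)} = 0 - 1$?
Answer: $- \frac{1}{17513} \approx -5.71 \cdot 10^{-5}$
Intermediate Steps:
$O{\left(G \right)} = -1$
$d{\left(y \right)} = -11$ ($d{\left(y \right)} = 7 - 18 = -11$)
$g{\left(N,L \right)} = 7$ ($g{\left(N,L \right)} = 7 + L 0 = 7 + 0 = 7$)
$\frac{1}{\left(\left(-6384 - 5997\right) - 5139\right) + g{\left(d{\left(-14 \right)},\left(O{\left(-3 \right)} + 9\right)^{2} \right)}} = \frac{1}{\left(\left(-6384 - 5997\right) - 5139\right) + 7} = \frac{1}{\left(-12381 - 5139\right) + 7} = \frac{1}{-17520 + 7} = \frac{1}{-17513} = - \frac{1}{17513}$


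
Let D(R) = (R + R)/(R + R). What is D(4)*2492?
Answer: 2492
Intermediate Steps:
D(R) = 1 (D(R) = (2*R)/((2*R)) = (2*R)*(1/(2*R)) = 1)
D(4)*2492 = 1*2492 = 2492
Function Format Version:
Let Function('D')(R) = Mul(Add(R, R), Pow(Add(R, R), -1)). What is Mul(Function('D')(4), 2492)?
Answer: 2492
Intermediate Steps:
Function('D')(R) = 1 (Function('D')(R) = Mul(Mul(2, R), Pow(Mul(2, R), -1)) = Mul(Mul(2, R), Mul(Rational(1, 2), Pow(R, -1))) = 1)
Mul(Function('D')(4), 2492) = Mul(1, 2492) = 2492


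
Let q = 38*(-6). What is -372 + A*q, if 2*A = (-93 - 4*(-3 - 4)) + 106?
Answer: -5046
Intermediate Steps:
q = -228
A = 41/2 (A = ((-93 - 4*(-3 - 4)) + 106)/2 = ((-93 - 4*(-7)) + 106)/2 = ((-93 + 28) + 106)/2 = (-65 + 106)/2 = (½)*41 = 41/2 ≈ 20.500)
-372 + A*q = -372 + (41/2)*(-228) = -372 - 4674 = -5046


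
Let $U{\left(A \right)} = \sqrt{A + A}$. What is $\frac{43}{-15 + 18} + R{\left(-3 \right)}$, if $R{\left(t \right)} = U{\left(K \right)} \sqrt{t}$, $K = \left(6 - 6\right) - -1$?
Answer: $\frac{43}{3} + i \sqrt{6} \approx 14.333 + 2.4495 i$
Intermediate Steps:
$K = 1$ ($K = \left(6 - 6\right) + 1 = 0 + 1 = 1$)
$U{\left(A \right)} = \sqrt{2} \sqrt{A}$ ($U{\left(A \right)} = \sqrt{2 A} = \sqrt{2} \sqrt{A}$)
$R{\left(t \right)} = \sqrt{2} \sqrt{t}$ ($R{\left(t \right)} = \sqrt{2} \sqrt{1} \sqrt{t} = \sqrt{2} \cdot 1 \sqrt{t} = \sqrt{2} \sqrt{t}$)
$\frac{43}{-15 + 18} + R{\left(-3 \right)} = \frac{43}{-15 + 18} + \sqrt{2} \sqrt{-3} = \frac{43}{3} + \sqrt{2} i \sqrt{3} = 43 \cdot \frac{1}{3} + i \sqrt{6} = \frac{43}{3} + i \sqrt{6}$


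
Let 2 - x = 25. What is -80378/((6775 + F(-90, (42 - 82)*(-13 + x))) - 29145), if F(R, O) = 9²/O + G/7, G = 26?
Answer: 90023360/25050177 ≈ 3.5937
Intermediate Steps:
x = -23 (x = 2 - 1*25 = 2 - 25 = -23)
F(R, O) = 26/7 + 81/O (F(R, O) = 9²/O + 26/7 = 81/O + 26*(⅐) = 81/O + 26/7 = 26/7 + 81/O)
-80378/((6775 + F(-90, (42 - 82)*(-13 + x))) - 29145) = -80378/((6775 + (26/7 + 81/(((42 - 82)*(-13 - 23))))) - 29145) = -80378/((6775 + (26/7 + 81/((-40*(-36))))) - 29145) = -80378/((6775 + (26/7 + 81/1440)) - 29145) = -80378/((6775 + (26/7 + 81*(1/1440))) - 29145) = -80378/((6775 + (26/7 + 9/160)) - 29145) = -80378/((6775 + 4223/1120) - 29145) = -80378/(7592223/1120 - 29145) = -80378/(-25050177/1120) = -80378*(-1120/25050177) = 90023360/25050177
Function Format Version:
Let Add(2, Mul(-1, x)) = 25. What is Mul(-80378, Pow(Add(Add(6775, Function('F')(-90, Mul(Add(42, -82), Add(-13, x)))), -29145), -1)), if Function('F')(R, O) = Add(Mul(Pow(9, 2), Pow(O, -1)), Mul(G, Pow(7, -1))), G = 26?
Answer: Rational(90023360, 25050177) ≈ 3.5937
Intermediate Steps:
x = -23 (x = Add(2, Mul(-1, 25)) = Add(2, -25) = -23)
Function('F')(R, O) = Add(Rational(26, 7), Mul(81, Pow(O, -1))) (Function('F')(R, O) = Add(Mul(Pow(9, 2), Pow(O, -1)), Mul(26, Pow(7, -1))) = Add(Mul(81, Pow(O, -1)), Mul(26, Rational(1, 7))) = Add(Mul(81, Pow(O, -1)), Rational(26, 7)) = Add(Rational(26, 7), Mul(81, Pow(O, -1))))
Mul(-80378, Pow(Add(Add(6775, Function('F')(-90, Mul(Add(42, -82), Add(-13, x)))), -29145), -1)) = Mul(-80378, Pow(Add(Add(6775, Add(Rational(26, 7), Mul(81, Pow(Mul(Add(42, -82), Add(-13, -23)), -1)))), -29145), -1)) = Mul(-80378, Pow(Add(Add(6775, Add(Rational(26, 7), Mul(81, Pow(Mul(-40, -36), -1)))), -29145), -1)) = Mul(-80378, Pow(Add(Add(6775, Add(Rational(26, 7), Mul(81, Pow(1440, -1)))), -29145), -1)) = Mul(-80378, Pow(Add(Add(6775, Add(Rational(26, 7), Mul(81, Rational(1, 1440)))), -29145), -1)) = Mul(-80378, Pow(Add(Add(6775, Add(Rational(26, 7), Rational(9, 160))), -29145), -1)) = Mul(-80378, Pow(Add(Add(6775, Rational(4223, 1120)), -29145), -1)) = Mul(-80378, Pow(Add(Rational(7592223, 1120), -29145), -1)) = Mul(-80378, Pow(Rational(-25050177, 1120), -1)) = Mul(-80378, Rational(-1120, 25050177)) = Rational(90023360, 25050177)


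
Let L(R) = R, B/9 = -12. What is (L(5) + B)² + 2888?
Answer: 13497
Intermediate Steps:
B = -108 (B = 9*(-12) = -108)
(L(5) + B)² + 2888 = (5 - 108)² + 2888 = (-103)² + 2888 = 10609 + 2888 = 13497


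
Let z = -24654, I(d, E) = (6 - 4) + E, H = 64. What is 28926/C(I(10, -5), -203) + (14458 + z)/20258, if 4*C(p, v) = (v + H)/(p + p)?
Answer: 7031086274/1407931 ≈ 4993.9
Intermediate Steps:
I(d, E) = 2 + E
C(p, v) = (64 + v)/(8*p) (C(p, v) = ((v + 64)/(p + p))/4 = ((64 + v)/((2*p)))/4 = ((64 + v)*(1/(2*p)))/4 = ((64 + v)/(2*p))/4 = (64 + v)/(8*p))
28926/C(I(10, -5), -203) + (14458 + z)/20258 = 28926/(((64 - 203)/(8*(2 - 5)))) + (14458 - 24654)/20258 = 28926/(((⅛)*(-139)/(-3))) - 10196*1/20258 = 28926/(((⅛)*(-⅓)*(-139))) - 5098/10129 = 28926/(139/24) - 5098/10129 = 28926*(24/139) - 5098/10129 = 694224/139 - 5098/10129 = 7031086274/1407931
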